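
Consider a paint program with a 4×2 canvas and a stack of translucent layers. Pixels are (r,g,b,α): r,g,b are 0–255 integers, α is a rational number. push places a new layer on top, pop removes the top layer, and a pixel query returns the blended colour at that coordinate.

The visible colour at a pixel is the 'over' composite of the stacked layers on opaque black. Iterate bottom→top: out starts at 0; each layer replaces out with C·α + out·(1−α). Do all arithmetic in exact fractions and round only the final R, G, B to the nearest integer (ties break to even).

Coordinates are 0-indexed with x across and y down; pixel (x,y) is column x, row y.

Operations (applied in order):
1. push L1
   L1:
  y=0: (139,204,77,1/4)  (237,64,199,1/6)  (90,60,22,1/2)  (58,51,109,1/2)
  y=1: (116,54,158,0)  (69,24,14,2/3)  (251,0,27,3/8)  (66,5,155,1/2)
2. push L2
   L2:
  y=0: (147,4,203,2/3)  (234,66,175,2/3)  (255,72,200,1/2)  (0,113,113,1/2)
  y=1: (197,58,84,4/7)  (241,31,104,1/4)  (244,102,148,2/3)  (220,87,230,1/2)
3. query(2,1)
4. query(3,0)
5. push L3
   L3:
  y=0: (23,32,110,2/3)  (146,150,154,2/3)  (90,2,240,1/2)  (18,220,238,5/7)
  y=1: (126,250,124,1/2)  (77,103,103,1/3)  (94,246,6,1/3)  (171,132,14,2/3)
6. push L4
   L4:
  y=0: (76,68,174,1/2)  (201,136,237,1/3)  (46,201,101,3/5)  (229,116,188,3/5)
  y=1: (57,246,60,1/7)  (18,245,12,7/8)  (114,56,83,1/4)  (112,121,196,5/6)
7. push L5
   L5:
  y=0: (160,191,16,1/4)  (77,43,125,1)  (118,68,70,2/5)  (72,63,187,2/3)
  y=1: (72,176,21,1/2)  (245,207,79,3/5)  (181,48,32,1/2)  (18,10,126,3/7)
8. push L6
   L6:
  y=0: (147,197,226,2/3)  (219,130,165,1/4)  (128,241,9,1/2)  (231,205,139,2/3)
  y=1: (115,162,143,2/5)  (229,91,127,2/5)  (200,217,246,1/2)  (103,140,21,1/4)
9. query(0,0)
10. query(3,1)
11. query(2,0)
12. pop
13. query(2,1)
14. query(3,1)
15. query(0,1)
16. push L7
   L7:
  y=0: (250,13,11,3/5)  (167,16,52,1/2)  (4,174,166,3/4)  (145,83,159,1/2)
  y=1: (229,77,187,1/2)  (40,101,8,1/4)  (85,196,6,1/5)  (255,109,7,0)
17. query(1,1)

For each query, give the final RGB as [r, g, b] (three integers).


at x=2,y=1 over L1,L2:
+L1 (α=3/8) → [753/8, 0, 81/8]
+L2 (α=2/3) → [4657/24, 68, 2449/24]
= [194, 68, 102]

(3,0) stack=L1,L2; from [0,0,0]:
+L1 (α=1/2) → [29, 51/2, 109/2]
+L2 (α=1/2) → [29/2, 277/4, 335/4]
rounded: [14, 69, 84]

at x=0,y=0 over L1,L2,L3,L4,L5,L6:
after L1 α=1/4: [139/4, 51, 77/4]
after L2 α=2/3: [1315/12, 59/3, 567/4]
after L3 α=2/3: [1867/36, 251/9, 1447/12]
after L4 α=1/2: [4603/72, 863/18, 3535/24]
after L5 α=1/4: [8443/96, 2009/24, 3663/32]
after L6 α=2/3: [36667/288, 11465/72, 18127/96]
rounded: [127, 159, 189]

(3,1) stack=L1,L2,L3,L4,L5,L6; from [0,0,0]:
L1 α=1/2: [33, 5/2, 155/2]
L2 α=1/2: [253/2, 179/4, 615/4]
L3 α=2/3: [937/6, 1235/12, 727/12]
L4 α=5/6: [4297/36, 8495/72, 12487/72]
L5 α=3/7: [4783/63, 9035/126, 19291/126]
L6 α=1/4: [3473/42, 14915/168, 20173/168]
→ [83, 89, 120]

(2,0) stack=L1,L2,L3,L4,L5,L6; from [0,0,0]:
+L1 (α=1/2) → [45, 30, 11]
+L2 (α=1/2) → [150, 51, 211/2]
+L3 (α=1/2) → [120, 53/2, 691/4]
+L4 (α=3/5) → [378/5, 656/5, 1297/10]
+L5 (α=2/5) → [2314/25, 2648/25, 5291/50]
+L6 (α=1/2) → [2757/25, 8673/50, 5741/100]
= [110, 173, 57]

query (2,1) [L1,L2,L3,L4,L5] — begin 0,0,0
+L1 (α=3/8) → [753/8, 0, 81/8]
+L2 (α=2/3) → [4657/24, 68, 2449/24]
+L3 (α=1/3) → [5785/36, 382/3, 2521/36]
+L4 (α=1/4) → [7153/48, 219/2, 3517/48]
+L5 (α=1/2) → [15841/96, 315/4, 5053/96]
= [165, 79, 53]

(3,1) stack=L1,L2,L3,L4,L5; from [0,0,0]:
+L1 (α=1/2) → [33, 5/2, 155/2]
+L2 (α=1/2) → [253/2, 179/4, 615/4]
+L3 (α=2/3) → [937/6, 1235/12, 727/12]
+L4 (α=5/6) → [4297/36, 8495/72, 12487/72]
+L5 (α=3/7) → [4783/63, 9035/126, 19291/126]
= [76, 72, 153]

query (0,1) [L1,L2,L3,L4,L5] — begin 0,0,0
after L1 α=0: [0, 0, 0]
after L2 α=4/7: [788/7, 232/7, 48]
after L3 α=1/2: [835/7, 991/7, 86]
after L4 α=1/7: [5409/49, 7668/49, 576/7]
after L5 α=1/2: [8937/98, 8146/49, 723/14]
→ [91, 166, 52]

(1,1) stack=L1,L2,L3,L4,L5,L7; from [0,0,0]:
+L1 (α=2/3) → [46, 16, 28/3]
+L2 (α=1/4) → [379/4, 79/4, 33]
+L3 (α=1/3) → [533/6, 95/2, 169/3]
+L4 (α=7/8) → [1289/48, 3525/16, 421/24]
+L5 (α=3/5) → [18929/120, 8493/40, 653/12]
+L7 (α=1/4) → [20529/160, 29519/160, 685/16]
rounded: [128, 184, 43]


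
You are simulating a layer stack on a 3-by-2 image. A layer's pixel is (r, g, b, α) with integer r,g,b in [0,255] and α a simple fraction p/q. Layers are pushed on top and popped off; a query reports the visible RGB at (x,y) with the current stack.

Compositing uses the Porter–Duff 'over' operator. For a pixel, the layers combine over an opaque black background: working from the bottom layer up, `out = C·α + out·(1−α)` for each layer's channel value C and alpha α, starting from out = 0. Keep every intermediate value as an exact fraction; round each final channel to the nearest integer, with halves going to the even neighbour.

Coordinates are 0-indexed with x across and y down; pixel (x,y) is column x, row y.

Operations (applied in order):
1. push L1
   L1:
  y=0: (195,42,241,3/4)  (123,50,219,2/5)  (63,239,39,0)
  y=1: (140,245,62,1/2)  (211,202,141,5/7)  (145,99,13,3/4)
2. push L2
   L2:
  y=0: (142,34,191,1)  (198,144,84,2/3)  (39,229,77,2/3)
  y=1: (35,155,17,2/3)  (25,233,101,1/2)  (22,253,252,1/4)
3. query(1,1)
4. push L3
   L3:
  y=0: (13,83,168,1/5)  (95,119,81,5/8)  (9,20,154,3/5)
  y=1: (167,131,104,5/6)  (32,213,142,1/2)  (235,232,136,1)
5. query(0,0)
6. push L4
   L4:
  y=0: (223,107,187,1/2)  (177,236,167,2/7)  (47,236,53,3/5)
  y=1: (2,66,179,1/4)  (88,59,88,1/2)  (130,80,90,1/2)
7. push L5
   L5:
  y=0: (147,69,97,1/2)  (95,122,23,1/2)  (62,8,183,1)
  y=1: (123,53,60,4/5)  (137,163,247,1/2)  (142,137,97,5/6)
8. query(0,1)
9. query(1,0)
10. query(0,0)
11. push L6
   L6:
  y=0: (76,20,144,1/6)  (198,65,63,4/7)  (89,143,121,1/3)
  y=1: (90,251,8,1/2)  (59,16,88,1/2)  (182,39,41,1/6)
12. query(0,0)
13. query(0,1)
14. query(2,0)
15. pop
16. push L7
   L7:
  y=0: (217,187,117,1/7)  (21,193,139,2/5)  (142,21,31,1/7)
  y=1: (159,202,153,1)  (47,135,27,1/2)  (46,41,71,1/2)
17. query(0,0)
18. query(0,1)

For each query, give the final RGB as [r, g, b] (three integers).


at x=1,y=1 over L1,L2:
L1 α=5/7: [1055/7, 1010/7, 705/7]
L2 α=1/2: [615/7, 2641/14, 706/7]
→ [88, 189, 101]

(0,0) stack=L1,L2,L3; from [0,0,0]:
after L1 α=3/4: [585/4, 63/2, 723/4]
after L2 α=1: [142, 34, 191]
after L3 α=1/5: [581/5, 219/5, 932/5]
rounded: [116, 44, 186]

(0,1) stack=L1,L2,L3,L4,L5; from [0,0,0]:
L1 α=1/2: [70, 245/2, 31]
L2 α=2/3: [140/3, 865/6, 65/3]
L3 α=5/6: [2645/18, 4795/36, 1625/18]
L4 α=1/4: [2657/24, 5587/48, 2699/24]
L5 α=4/5: [2893/24, 15763/240, 8459/120]
rounded: [121, 66, 70]

query (1,0) [L1,L2,L3,L4,L5] — begin 0,0,0
L1 α=2/5: [246/5, 20, 438/5]
L2 α=2/3: [742/5, 308/3, 426/5]
L3 α=5/8: [4601/40, 903/8, 3303/40]
L4 α=2/7: [7433/56, 8291/56, 5975/56]
L5 α=1/2: [12753/112, 15123/112, 7263/112]
= [114, 135, 65]

query (0,0) [L1,L2,L3,L4,L5] — begin 0,0,0
+L1 (α=3/4) → [585/4, 63/2, 723/4]
+L2 (α=1) → [142, 34, 191]
+L3 (α=1/5) → [581/5, 219/5, 932/5]
+L4 (α=1/2) → [848/5, 377/5, 1867/10]
+L5 (α=1/2) → [1583/10, 361/5, 2837/20]
rounded: [158, 72, 142]

query (0,0) [L1,L2,L3,L4,L5,L6] — begin 0,0,0
+L1 (α=3/4) → [585/4, 63/2, 723/4]
+L2 (α=1) → [142, 34, 191]
+L3 (α=1/5) → [581/5, 219/5, 932/5]
+L4 (α=1/2) → [848/5, 377/5, 1867/10]
+L5 (α=1/2) → [1583/10, 361/5, 2837/20]
+L6 (α=1/6) → [1735/12, 127/2, 3413/24]
rounded: [145, 64, 142]

at x=0,y=1 over L1,L2,L3,L4,L5,L6:
+L1 (α=1/2) → [70, 245/2, 31]
+L2 (α=2/3) → [140/3, 865/6, 65/3]
+L3 (α=5/6) → [2645/18, 4795/36, 1625/18]
+L4 (α=1/4) → [2657/24, 5587/48, 2699/24]
+L5 (α=4/5) → [2893/24, 15763/240, 8459/120]
+L6 (α=1/2) → [5053/48, 76003/480, 9419/240]
rounded: [105, 158, 39]

query (2,0) [L1,L2,L3,L4,L5,L6] — begin 0,0,0
L1 α=0: [0, 0, 0]
L2 α=2/3: [26, 458/3, 154/3]
L3 α=3/5: [79/5, 1096/15, 1694/15]
L4 α=3/5: [863/25, 12812/75, 5773/75]
L5 α=1: [62, 8, 183]
L6 α=1/3: [71, 53, 487/3]
= [71, 53, 162]

at x=0,y=0 over L1,L2,L3,L4,L5,L7:
after L1 α=3/4: [585/4, 63/2, 723/4]
after L2 α=1: [142, 34, 191]
after L3 α=1/5: [581/5, 219/5, 932/5]
after L4 α=1/2: [848/5, 377/5, 1867/10]
after L5 α=1/2: [1583/10, 361/5, 2837/20]
after L7 α=1/7: [5834/35, 443/5, 1383/10]
→ [167, 89, 138]

query (0,1) [L1,L2,L3,L4,L5,L7] — begin 0,0,0
+L1 (α=1/2) → [70, 245/2, 31]
+L2 (α=2/3) → [140/3, 865/6, 65/3]
+L3 (α=5/6) → [2645/18, 4795/36, 1625/18]
+L4 (α=1/4) → [2657/24, 5587/48, 2699/24]
+L5 (α=4/5) → [2893/24, 15763/240, 8459/120]
+L7 (α=1) → [159, 202, 153]
rounded: [159, 202, 153]


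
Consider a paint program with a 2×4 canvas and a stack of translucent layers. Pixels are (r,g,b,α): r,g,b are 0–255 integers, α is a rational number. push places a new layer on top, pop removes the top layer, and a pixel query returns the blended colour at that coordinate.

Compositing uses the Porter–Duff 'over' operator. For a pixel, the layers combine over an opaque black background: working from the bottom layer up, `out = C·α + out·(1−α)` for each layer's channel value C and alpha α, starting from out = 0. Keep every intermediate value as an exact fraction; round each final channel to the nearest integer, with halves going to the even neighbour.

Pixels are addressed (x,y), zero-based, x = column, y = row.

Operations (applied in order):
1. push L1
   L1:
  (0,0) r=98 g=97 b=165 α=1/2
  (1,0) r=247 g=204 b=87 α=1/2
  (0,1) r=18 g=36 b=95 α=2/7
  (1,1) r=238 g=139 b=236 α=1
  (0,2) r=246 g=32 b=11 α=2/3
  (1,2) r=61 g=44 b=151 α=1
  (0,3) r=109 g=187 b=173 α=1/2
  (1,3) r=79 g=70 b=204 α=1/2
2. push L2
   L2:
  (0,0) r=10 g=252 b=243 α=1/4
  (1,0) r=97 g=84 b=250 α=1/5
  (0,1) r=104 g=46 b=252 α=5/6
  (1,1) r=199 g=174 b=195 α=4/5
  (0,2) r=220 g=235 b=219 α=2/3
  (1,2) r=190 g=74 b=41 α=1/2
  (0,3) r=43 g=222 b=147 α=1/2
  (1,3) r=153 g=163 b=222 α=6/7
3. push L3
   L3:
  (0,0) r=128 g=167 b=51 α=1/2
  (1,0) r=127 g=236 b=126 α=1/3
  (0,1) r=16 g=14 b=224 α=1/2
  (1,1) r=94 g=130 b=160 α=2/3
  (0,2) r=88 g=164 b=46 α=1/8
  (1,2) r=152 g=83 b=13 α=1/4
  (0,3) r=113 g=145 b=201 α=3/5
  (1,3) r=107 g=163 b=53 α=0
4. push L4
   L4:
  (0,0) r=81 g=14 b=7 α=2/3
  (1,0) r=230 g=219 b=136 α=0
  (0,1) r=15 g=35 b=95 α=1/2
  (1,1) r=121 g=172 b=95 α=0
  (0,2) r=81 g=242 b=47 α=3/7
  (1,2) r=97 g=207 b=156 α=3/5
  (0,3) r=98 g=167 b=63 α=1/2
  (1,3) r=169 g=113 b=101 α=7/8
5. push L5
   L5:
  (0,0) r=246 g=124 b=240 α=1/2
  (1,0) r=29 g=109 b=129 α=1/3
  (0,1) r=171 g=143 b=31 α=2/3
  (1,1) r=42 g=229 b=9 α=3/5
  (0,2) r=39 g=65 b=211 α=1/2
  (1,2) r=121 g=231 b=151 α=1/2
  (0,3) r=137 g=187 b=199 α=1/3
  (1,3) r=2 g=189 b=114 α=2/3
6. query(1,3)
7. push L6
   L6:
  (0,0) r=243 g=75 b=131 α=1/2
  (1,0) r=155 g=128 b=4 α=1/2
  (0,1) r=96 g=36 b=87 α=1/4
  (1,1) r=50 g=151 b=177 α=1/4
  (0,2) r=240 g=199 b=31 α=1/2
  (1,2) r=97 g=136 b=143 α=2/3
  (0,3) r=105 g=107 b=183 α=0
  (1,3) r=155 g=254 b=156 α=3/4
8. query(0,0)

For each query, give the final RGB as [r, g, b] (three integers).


at x=1,y=3 over L1,L2,L3,L4,L5:
+L1 (α=1/2) → [79/2, 35, 102]
+L2 (α=6/7) → [1915/14, 1013/7, 1434/7]
+L3 (α=0) → [1915/14, 1013/7, 1434/7]
+L4 (α=7/8) → [18477/112, 3275/28, 6383/56]
+L5 (α=2/3) → [18925/336, 13859/84, 19151/168]
= [56, 165, 114]

query (0,0) [L1,L2,L3,L4,L5,L6] — begin 0,0,0
L1 α=1/2: [49, 97/2, 165/2]
L2 α=1/4: [157/4, 795/8, 981/8]
L3 α=1/2: [669/8, 2131/16, 1389/16]
L4 α=2/3: [655/8, 2579/48, 1613/48]
L5 α=1/2: [2623/16, 8531/96, 13133/96]
L6 α=1/2: [6511/32, 15731/192, 25709/192]
rounded: [203, 82, 134]


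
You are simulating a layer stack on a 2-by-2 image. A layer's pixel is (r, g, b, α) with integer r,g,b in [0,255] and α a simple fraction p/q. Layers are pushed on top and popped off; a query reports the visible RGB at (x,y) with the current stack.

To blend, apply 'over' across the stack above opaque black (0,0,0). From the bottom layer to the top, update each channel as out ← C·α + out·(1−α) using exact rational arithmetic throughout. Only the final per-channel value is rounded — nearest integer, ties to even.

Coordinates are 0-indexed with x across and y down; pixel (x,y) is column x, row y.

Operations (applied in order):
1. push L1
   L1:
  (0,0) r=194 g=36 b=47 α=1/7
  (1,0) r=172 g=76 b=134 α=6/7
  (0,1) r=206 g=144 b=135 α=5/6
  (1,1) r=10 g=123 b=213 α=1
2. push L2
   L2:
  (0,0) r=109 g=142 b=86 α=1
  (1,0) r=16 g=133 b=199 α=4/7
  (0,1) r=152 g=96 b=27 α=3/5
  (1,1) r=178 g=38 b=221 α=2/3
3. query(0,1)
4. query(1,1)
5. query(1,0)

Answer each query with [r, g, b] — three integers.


at x=0,y=1 over L1,L2:
+L1 (α=5/6) → [515/3, 120, 225/2]
+L2 (α=3/5) → [2398/15, 528/5, 306/5]
= [160, 106, 61]

at x=1,y=1 over L1,L2:
after L1 α=1: [10, 123, 213]
after L2 α=2/3: [122, 199/3, 655/3]
→ [122, 66, 218]

(1,0) stack=L1,L2; from [0,0,0]:
+L1 (α=6/7) → [1032/7, 456/7, 804/7]
+L2 (α=4/7) → [3544/49, 5092/49, 7984/49]
→ [72, 104, 163]


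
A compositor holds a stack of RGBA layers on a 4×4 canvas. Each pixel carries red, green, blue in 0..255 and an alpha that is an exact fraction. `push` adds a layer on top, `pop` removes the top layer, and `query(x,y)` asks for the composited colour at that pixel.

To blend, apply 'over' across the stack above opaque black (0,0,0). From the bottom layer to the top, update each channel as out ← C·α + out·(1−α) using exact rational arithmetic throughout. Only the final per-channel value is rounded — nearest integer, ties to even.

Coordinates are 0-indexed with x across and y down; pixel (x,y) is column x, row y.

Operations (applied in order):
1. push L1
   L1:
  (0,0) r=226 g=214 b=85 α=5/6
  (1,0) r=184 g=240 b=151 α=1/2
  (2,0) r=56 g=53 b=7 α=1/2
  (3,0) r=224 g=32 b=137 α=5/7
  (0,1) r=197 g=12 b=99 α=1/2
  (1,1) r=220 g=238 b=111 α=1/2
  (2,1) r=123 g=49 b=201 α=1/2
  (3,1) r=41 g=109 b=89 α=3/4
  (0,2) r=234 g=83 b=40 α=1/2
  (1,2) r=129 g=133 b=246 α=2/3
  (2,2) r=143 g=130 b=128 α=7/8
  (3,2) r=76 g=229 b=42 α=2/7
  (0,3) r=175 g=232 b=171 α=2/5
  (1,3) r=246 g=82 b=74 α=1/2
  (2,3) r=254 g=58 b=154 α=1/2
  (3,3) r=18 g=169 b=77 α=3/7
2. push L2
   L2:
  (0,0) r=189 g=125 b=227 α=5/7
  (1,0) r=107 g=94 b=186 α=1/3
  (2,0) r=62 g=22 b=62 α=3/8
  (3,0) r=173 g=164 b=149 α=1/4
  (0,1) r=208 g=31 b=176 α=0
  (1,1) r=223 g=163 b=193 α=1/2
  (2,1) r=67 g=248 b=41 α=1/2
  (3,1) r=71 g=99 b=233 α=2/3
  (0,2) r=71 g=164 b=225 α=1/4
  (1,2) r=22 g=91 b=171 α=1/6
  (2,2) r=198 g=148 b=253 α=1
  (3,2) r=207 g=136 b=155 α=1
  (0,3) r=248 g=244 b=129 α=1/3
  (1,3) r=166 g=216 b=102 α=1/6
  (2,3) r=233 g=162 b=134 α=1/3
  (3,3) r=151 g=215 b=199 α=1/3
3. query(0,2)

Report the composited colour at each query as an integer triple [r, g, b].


query (0,2) [L1,L2] — begin 0,0,0
L1 α=1/2: [117, 83/2, 20]
L2 α=1/4: [211/2, 577/8, 285/4]
rounded: [106, 72, 71]


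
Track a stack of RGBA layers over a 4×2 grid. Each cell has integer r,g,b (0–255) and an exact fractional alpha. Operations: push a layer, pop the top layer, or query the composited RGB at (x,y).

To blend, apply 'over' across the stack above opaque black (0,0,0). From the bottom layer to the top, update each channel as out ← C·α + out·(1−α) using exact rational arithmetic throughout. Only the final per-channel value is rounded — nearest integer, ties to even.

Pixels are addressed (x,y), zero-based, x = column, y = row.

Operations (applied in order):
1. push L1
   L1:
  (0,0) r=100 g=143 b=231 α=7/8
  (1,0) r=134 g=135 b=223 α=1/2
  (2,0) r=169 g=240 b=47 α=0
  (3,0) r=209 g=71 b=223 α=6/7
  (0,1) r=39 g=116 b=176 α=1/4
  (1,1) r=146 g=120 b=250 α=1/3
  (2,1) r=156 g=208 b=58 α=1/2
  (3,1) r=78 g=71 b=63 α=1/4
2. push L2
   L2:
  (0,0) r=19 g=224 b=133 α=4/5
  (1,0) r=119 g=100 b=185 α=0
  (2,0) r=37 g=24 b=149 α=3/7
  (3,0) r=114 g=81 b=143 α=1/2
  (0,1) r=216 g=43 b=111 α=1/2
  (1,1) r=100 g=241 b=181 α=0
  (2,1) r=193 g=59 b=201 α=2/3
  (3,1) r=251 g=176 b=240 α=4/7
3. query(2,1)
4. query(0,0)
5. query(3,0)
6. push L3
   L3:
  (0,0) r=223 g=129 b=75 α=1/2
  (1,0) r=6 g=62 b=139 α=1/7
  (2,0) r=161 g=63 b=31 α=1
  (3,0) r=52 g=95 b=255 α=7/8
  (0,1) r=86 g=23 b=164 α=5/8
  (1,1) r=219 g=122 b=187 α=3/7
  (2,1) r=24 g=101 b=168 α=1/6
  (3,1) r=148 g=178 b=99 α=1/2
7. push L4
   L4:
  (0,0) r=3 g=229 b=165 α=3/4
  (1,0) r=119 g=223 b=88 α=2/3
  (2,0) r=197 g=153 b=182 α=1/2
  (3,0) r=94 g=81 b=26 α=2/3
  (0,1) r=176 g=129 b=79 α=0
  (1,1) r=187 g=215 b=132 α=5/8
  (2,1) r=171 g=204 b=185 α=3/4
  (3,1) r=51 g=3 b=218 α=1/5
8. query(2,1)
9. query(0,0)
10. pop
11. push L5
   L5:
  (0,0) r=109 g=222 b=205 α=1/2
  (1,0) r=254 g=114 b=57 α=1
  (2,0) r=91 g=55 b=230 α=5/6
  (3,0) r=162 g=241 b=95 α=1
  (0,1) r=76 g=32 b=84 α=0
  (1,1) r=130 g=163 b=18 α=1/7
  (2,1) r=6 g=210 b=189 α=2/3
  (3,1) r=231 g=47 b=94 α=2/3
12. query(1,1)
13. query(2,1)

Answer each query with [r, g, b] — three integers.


query (2,1) [L1,L2] — begin 0,0,0
L1 α=1/2: [78, 104, 29]
L2 α=2/3: [464/3, 74, 431/3]
rounded: [155, 74, 144]

(0,0) stack=L1,L2; from [0,0,0]:
+L1 (α=7/8) → [175/2, 1001/8, 1617/8]
+L2 (α=4/5) → [327/10, 8169/40, 5873/40]
→ [33, 204, 147]

(3,0) stack=L1,L2; from [0,0,0]:
+L1 (α=6/7) → [1254/7, 426/7, 1338/7]
+L2 (α=1/2) → [1026/7, 993/14, 2339/14]
= [147, 71, 167]

(2,1) stack=L1,L2,L3,L4; from [0,0,0]:
after L1 α=1/2: [78, 104, 29]
after L2 α=2/3: [464/3, 74, 431/3]
after L3 α=1/6: [1196/9, 157/2, 2659/18]
after L4 α=3/4: [5813/36, 1381/8, 12649/72]
= [161, 173, 176]

(0,0) stack=L1,L2,L3,L4; from [0,0,0]:
after L1 α=7/8: [175/2, 1001/8, 1617/8]
after L2 α=4/5: [327/10, 8169/40, 5873/40]
after L3 α=1/2: [2557/20, 13329/80, 8873/80]
after L4 α=3/4: [2737/80, 68289/320, 48473/320]
→ [34, 213, 151]

query (1,1) [L1,L2,L3,L5] — begin 0,0,0
L1 α=1/3: [146/3, 40, 250/3]
L2 α=0: [146/3, 40, 250/3]
L3 α=3/7: [365/3, 526/7, 2683/21]
L5 α=1/7: [860/7, 4297/49, 5492/49]
→ [123, 88, 112]

query (2,1) [L1,L2,L3,L5] — begin 0,0,0
+L1 (α=1/2) → [78, 104, 29]
+L2 (α=2/3) → [464/3, 74, 431/3]
+L3 (α=1/6) → [1196/9, 157/2, 2659/18]
+L5 (α=2/3) → [1304/27, 997/6, 9463/54]
rounded: [48, 166, 175]


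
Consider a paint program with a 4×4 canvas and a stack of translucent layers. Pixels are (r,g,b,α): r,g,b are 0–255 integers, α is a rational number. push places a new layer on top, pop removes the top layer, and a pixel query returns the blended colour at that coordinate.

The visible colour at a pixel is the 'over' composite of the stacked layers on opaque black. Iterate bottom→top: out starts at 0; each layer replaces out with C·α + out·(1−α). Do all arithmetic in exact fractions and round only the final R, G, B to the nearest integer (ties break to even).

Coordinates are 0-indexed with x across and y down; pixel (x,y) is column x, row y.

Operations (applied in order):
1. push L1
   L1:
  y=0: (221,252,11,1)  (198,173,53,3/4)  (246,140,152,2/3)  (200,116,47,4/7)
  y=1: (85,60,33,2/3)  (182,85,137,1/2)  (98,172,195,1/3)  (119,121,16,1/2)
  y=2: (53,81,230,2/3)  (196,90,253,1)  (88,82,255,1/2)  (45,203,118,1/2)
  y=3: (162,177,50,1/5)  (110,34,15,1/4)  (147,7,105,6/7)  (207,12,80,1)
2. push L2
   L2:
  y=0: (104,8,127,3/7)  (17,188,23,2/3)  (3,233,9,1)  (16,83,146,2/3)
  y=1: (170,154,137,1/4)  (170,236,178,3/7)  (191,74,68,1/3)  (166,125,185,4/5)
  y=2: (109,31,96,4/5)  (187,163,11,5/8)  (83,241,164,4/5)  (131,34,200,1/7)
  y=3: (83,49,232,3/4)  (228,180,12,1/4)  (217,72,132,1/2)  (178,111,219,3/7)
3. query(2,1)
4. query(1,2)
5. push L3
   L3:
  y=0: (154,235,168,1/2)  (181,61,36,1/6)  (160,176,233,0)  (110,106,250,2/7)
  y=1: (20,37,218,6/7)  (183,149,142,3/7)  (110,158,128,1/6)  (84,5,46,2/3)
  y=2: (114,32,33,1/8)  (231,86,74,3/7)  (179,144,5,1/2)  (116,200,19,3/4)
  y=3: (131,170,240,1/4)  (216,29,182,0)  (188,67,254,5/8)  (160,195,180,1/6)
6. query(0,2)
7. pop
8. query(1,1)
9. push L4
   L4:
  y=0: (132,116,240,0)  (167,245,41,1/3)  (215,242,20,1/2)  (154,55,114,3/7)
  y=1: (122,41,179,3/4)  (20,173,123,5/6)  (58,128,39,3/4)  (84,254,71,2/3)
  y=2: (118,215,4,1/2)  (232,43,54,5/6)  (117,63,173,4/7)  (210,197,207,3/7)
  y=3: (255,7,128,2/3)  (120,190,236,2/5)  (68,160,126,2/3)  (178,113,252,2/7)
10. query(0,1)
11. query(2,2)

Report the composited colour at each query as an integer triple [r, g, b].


(2,1) stack=L1,L2; from [0,0,0]:
after L1 α=1/3: [98/3, 172/3, 65]
after L2 α=1/3: [769/9, 566/9, 66]
→ [85, 63, 66]

(1,2) stack=L1,L2; from [0,0,0]:
L1 α=1: [196, 90, 253]
L2 α=5/8: [1523/8, 1085/8, 407/4]
= [190, 136, 102]

(0,2) stack=L1,L2,L3; from [0,0,0]:
after L1 α=2/3: [106/3, 54, 460/3]
after L2 α=4/5: [1414/15, 178/5, 1612/15]
after L3 α=1/8: [1451/15, 703/20, 11779/120]
rounded: [97, 35, 98]

query (1,1) [L1,L2] — begin 0,0,0
+L1 (α=1/2) → [91, 85/2, 137/2]
+L2 (α=3/7) → [874/7, 878/7, 808/7]
rounded: [125, 125, 115]

query (0,1) [L1,L2,L4] — begin 0,0,0
L1 α=2/3: [170/3, 40, 22]
L2 α=1/4: [85, 137/2, 203/4]
L4 α=3/4: [451/4, 383/8, 2351/16]
rounded: [113, 48, 147]

at x=2,y=2 over L1,L2,L4:
after L1 α=1/2: [44, 41, 255/2]
after L2 α=4/5: [376/5, 201, 1567/10]
after L4 α=4/7: [3468/35, 855/7, 11621/70]
→ [99, 122, 166]


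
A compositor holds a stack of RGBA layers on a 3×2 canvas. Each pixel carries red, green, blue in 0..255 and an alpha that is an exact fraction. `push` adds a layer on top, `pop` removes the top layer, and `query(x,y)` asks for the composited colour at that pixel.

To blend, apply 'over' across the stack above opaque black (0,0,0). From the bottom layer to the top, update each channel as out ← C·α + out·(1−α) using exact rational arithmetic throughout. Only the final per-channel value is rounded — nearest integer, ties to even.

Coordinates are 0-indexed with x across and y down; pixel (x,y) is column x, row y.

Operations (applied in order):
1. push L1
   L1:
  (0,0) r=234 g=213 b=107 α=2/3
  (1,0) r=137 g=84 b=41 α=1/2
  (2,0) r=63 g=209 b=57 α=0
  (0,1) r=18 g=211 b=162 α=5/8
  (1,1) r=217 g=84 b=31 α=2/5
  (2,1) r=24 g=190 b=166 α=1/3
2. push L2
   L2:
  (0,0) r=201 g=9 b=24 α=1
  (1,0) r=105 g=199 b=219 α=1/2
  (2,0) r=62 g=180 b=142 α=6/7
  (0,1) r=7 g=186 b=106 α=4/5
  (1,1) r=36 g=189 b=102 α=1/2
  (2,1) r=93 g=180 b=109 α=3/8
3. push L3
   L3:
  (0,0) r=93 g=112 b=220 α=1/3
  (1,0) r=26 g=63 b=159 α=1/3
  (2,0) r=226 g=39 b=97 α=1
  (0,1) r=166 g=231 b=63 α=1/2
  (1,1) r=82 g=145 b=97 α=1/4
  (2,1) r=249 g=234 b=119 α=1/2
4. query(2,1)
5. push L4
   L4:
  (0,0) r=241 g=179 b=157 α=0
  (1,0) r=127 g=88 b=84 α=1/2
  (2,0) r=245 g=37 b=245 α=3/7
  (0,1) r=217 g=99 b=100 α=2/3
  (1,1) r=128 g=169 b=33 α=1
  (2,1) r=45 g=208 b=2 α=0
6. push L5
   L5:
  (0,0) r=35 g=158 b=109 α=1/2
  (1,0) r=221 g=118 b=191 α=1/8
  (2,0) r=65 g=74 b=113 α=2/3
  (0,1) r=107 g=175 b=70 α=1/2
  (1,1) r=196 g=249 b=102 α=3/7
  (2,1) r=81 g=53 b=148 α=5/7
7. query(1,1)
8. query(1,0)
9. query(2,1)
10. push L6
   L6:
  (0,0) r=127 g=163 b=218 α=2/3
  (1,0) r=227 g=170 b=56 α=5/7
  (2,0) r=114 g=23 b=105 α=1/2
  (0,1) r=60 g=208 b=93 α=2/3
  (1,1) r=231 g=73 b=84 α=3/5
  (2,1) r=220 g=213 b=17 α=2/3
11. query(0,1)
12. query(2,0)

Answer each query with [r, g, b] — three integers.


at x=2,y=1 over L1,L2,L3:
after L1 α=1/3: [8, 190/3, 166/3]
after L2 α=3/8: [319/8, 1285/12, 1811/24]
after L3 α=1/2: [2311/16, 4093/24, 4667/48]
→ [144, 171, 97]

query (1,1) [L1,L2,L3,L4,L5] — begin 0,0,0
after L1 α=2/5: [434/5, 168/5, 62/5]
after L2 α=1/2: [307/5, 1113/10, 286/5]
after L3 α=1/4: [1331/20, 4789/40, 1343/20]
after L4 α=1: [128, 169, 33]
after L5 α=3/7: [1100/7, 1423/7, 438/7]
rounded: [157, 203, 63]

at x=1,y=0 over L1,L2,L3,L4,L5:
after L1 α=1/2: [137/2, 42, 41/2]
after L2 α=1/2: [347/4, 241/2, 479/4]
after L3 α=1/3: [133/2, 304/3, 797/6]
after L4 α=1/2: [387/4, 284/3, 1301/12]
after L5 α=1/8: [3593/32, 1171/12, 11399/96]
→ [112, 98, 119]

(2,1) stack=L1,L2,L3,L4,L5; from [0,0,0]:
+L1 (α=1/3) → [8, 190/3, 166/3]
+L2 (α=3/8) → [319/8, 1285/12, 1811/24]
+L3 (α=1/2) → [2311/16, 4093/24, 4667/48]
+L4 (α=0) → [2311/16, 4093/24, 4667/48]
+L5 (α=5/7) → [793/8, 1039/12, 22427/168]
= [99, 87, 133]

query (0,1) [L1,L2,L3,L4,L5,L6] — begin 0,0,0
after L1 α=5/8: [45/4, 1055/8, 405/4]
after L2 α=4/5: [157/20, 7007/40, 2101/20]
after L3 α=1/2: [3477/40, 16247/80, 3361/40]
after L4 α=2/3: [20837/120, 32087/240, 3787/40]
after L5 α=1/2: [33677/240, 74087/480, 6587/80]
after L6 α=2/3: [62477/720, 273767/1440, 21467/240]
→ [87, 190, 89]

at x=2,y=0 over L1,L2,L3,L4,L5,L6:
+L1 (α=0) → [0, 0, 0]
+L2 (α=6/7) → [372/7, 1080/7, 852/7]
+L3 (α=1) → [226, 39, 97]
+L4 (α=3/7) → [1639/7, 267/7, 1123/7]
+L5 (α=2/3) → [2549/21, 1303/21, 2705/21]
+L6 (α=1/2) → [4943/42, 893/21, 2455/21]
→ [118, 43, 117]


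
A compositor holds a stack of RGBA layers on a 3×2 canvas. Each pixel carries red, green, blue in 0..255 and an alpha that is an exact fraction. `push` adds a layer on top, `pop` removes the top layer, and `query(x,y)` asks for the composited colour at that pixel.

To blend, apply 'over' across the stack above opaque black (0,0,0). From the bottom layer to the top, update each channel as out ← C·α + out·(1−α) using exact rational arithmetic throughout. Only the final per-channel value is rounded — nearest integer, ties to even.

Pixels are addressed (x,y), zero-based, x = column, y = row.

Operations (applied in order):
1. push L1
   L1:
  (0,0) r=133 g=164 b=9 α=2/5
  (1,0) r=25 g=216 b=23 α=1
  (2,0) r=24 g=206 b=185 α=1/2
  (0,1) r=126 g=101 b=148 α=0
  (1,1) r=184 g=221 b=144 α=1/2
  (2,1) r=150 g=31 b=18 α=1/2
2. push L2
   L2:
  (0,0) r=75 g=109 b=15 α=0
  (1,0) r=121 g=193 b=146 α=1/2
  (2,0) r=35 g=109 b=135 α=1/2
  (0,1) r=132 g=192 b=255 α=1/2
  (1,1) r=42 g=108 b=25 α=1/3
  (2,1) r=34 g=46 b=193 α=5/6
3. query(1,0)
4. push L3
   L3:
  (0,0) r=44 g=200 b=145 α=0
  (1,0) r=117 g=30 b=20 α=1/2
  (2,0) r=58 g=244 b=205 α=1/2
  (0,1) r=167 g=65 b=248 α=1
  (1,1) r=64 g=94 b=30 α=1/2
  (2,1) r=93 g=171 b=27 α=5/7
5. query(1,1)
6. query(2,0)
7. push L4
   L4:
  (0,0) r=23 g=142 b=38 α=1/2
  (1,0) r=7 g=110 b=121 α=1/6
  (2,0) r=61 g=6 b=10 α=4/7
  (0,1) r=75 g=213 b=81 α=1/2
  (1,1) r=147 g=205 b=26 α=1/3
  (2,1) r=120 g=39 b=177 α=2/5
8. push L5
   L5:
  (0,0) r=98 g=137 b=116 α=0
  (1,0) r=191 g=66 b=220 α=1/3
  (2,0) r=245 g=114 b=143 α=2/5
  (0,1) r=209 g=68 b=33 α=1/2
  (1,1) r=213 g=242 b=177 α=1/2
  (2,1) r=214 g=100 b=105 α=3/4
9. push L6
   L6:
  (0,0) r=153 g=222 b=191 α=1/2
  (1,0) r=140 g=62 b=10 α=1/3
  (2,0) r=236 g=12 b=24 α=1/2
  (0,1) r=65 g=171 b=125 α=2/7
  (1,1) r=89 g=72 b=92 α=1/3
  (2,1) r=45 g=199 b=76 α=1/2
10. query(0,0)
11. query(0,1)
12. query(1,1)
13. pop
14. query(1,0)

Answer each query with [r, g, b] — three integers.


(1,0) stack=L1,L2; from [0,0,0]:
after L1 α=1: [25, 216, 23]
after L2 α=1/2: [73, 409/2, 169/2]
rounded: [73, 204, 84]

query (1,1) [L1,L2,L3] — begin 0,0,0
L1 α=1/2: [92, 221/2, 72]
L2 α=1/3: [226/3, 329/3, 169/3]
L3 α=1/2: [209/3, 611/6, 259/6]
= [70, 102, 43]

query (2,0) [L1,L2,L3] — begin 0,0,0
+L1 (α=1/2) → [12, 103, 185/2]
+L2 (α=1/2) → [47/2, 106, 455/4]
+L3 (α=1/2) → [163/4, 175, 1275/8]
= [41, 175, 159]

(0,0) stack=L1,L2,L3,L4,L5,L6; from [0,0,0]:
after L1 α=2/5: [266/5, 328/5, 18/5]
after L2 α=0: [266/5, 328/5, 18/5]
after L3 α=0: [266/5, 328/5, 18/5]
after L4 α=1/2: [381/10, 519/5, 104/5]
after L5 α=0: [381/10, 519/5, 104/5]
after L6 α=1/2: [1911/20, 1629/10, 1059/10]
= [96, 163, 106]

(0,1) stack=L1,L2,L3,L4,L5,L6; from [0,0,0]:
after L1 α=0: [0, 0, 0]
after L2 α=1/2: [66, 96, 255/2]
after L3 α=1: [167, 65, 248]
after L4 α=1/2: [121, 139, 329/2]
after L5 α=1/2: [165, 207/2, 395/4]
after L6 α=2/7: [955/7, 1719/14, 425/4]
→ [136, 123, 106]

query (1,1) [L1,L2,L3,L4,L5,L6] — begin 0,0,0
after L1 α=1/2: [92, 221/2, 72]
after L2 α=1/3: [226/3, 329/3, 169/3]
after L3 α=1/2: [209/3, 611/6, 259/6]
after L4 α=1/3: [859/9, 1226/9, 337/9]
after L5 α=1/2: [1388/9, 1702/9, 965/9]
after L6 α=1/3: [3577/27, 4052/27, 2758/27]
→ [132, 150, 102]

at x=1,y=0 over L1,L2,L3,L4,L5:
L1 α=1: [25, 216, 23]
L2 α=1/2: [73, 409/2, 169/2]
L3 α=1/2: [95, 469/4, 209/4]
L4 α=1/6: [241/3, 2785/24, 1529/24]
L5 α=1/3: [1055/9, 3577/36, 4169/36]
= [117, 99, 116]


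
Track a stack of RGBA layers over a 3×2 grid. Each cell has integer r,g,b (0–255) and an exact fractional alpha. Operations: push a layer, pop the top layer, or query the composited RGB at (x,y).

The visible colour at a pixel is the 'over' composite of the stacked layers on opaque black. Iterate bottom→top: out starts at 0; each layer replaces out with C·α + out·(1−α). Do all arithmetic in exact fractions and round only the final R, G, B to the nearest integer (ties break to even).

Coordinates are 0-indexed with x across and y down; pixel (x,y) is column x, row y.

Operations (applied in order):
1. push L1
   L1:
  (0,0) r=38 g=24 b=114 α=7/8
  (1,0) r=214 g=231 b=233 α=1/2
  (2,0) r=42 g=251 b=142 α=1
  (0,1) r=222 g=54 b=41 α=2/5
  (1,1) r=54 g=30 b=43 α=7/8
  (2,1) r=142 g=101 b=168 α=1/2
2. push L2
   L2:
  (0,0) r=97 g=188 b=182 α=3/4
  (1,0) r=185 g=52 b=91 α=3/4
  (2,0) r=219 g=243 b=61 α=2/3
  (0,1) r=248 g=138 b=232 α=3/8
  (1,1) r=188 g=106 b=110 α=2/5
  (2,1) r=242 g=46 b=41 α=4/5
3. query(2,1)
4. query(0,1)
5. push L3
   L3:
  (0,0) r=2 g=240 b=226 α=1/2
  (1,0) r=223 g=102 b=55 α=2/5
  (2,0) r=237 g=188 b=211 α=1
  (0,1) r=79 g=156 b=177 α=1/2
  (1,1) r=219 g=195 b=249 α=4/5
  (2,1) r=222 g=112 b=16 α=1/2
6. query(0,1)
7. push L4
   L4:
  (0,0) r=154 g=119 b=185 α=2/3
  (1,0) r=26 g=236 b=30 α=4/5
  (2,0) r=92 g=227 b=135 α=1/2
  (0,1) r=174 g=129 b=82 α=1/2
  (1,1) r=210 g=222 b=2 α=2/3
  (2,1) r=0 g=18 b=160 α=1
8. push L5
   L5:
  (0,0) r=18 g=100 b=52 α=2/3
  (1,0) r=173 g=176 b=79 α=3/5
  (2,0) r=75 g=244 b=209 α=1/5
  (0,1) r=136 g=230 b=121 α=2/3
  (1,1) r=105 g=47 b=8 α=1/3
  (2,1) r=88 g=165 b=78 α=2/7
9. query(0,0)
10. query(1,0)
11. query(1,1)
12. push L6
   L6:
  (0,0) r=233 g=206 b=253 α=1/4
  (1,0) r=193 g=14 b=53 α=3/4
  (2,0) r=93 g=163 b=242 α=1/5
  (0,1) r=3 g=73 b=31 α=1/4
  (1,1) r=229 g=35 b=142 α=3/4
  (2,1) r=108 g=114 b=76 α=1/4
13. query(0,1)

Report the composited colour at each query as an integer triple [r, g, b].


(2,1) stack=L1,L2; from [0,0,0]:
+L1 (α=1/2) → [71, 101/2, 84]
+L2 (α=4/5) → [1039/5, 469/10, 248/5]
= [208, 47, 50]

at x=0,y=1 over L1,L2:
L1 α=2/5: [444/5, 108/5, 82/5]
L2 α=3/8: [297/2, 261/4, 389/4]
rounded: [148, 65, 97]

query (0,1) [L1,L2,L3] — begin 0,0,0
+L1 (α=2/5) → [444/5, 108/5, 82/5]
+L2 (α=3/8) → [297/2, 261/4, 389/4]
+L3 (α=1/2) → [455/4, 885/8, 1097/8]
= [114, 111, 137]

at x=0,y=0 over L1,L2,L3,L4,L5:
after L1 α=7/8: [133/4, 21, 399/4]
after L2 α=3/4: [1297/16, 585/4, 2583/16]
after L3 α=1/2: [1329/32, 1545/8, 6199/32]
after L4 α=2/3: [11185/96, 3449/24, 6013/32]
after L5 α=2/3: [14641/288, 8249/72, 9341/96]
rounded: [51, 115, 97]

(1,0) stack=L1,L2,L3,L4,L5; from [0,0,0]:
after L1 α=1/2: [107, 231/2, 233/2]
after L2 α=3/4: [331/2, 543/8, 779/8]
after L3 α=2/5: [377/2, 3261/40, 3217/40]
after L4 α=4/5: [117/2, 41021/200, 8017/200]
after L5 α=3/5: [636/5, 93821/500, 31717/500]
= [127, 188, 63]

query (1,1) [L1,L2,L3,L4,L5] — begin 0,0,0
+L1 (α=7/8) → [189/4, 105/4, 301/8]
+L2 (α=2/5) → [2071/20, 1163/20, 2663/40]
+L3 (α=4/5) → [19591/100, 16763/100, 42503/200]
+L4 (α=2/3) → [61591/300, 61163/300, 43303/600]
+L5 (α=1/3) → [77341/450, 68213/450, 45703/900]
= [172, 152, 51]

(0,1) stack=L1,L2,L3,L4,L5,L6; from [0,0,0]:
+L1 (α=2/5) → [444/5, 108/5, 82/5]
+L2 (α=3/8) → [297/2, 261/4, 389/4]
+L3 (α=1/2) → [455/4, 885/8, 1097/8]
+L4 (α=1/2) → [1151/8, 1917/16, 1753/16]
+L5 (α=2/3) → [1109/8, 9277/48, 1875/16]
+L6 (α=1/4) → [3351/32, 10445/64, 6121/64]
= [105, 163, 96]


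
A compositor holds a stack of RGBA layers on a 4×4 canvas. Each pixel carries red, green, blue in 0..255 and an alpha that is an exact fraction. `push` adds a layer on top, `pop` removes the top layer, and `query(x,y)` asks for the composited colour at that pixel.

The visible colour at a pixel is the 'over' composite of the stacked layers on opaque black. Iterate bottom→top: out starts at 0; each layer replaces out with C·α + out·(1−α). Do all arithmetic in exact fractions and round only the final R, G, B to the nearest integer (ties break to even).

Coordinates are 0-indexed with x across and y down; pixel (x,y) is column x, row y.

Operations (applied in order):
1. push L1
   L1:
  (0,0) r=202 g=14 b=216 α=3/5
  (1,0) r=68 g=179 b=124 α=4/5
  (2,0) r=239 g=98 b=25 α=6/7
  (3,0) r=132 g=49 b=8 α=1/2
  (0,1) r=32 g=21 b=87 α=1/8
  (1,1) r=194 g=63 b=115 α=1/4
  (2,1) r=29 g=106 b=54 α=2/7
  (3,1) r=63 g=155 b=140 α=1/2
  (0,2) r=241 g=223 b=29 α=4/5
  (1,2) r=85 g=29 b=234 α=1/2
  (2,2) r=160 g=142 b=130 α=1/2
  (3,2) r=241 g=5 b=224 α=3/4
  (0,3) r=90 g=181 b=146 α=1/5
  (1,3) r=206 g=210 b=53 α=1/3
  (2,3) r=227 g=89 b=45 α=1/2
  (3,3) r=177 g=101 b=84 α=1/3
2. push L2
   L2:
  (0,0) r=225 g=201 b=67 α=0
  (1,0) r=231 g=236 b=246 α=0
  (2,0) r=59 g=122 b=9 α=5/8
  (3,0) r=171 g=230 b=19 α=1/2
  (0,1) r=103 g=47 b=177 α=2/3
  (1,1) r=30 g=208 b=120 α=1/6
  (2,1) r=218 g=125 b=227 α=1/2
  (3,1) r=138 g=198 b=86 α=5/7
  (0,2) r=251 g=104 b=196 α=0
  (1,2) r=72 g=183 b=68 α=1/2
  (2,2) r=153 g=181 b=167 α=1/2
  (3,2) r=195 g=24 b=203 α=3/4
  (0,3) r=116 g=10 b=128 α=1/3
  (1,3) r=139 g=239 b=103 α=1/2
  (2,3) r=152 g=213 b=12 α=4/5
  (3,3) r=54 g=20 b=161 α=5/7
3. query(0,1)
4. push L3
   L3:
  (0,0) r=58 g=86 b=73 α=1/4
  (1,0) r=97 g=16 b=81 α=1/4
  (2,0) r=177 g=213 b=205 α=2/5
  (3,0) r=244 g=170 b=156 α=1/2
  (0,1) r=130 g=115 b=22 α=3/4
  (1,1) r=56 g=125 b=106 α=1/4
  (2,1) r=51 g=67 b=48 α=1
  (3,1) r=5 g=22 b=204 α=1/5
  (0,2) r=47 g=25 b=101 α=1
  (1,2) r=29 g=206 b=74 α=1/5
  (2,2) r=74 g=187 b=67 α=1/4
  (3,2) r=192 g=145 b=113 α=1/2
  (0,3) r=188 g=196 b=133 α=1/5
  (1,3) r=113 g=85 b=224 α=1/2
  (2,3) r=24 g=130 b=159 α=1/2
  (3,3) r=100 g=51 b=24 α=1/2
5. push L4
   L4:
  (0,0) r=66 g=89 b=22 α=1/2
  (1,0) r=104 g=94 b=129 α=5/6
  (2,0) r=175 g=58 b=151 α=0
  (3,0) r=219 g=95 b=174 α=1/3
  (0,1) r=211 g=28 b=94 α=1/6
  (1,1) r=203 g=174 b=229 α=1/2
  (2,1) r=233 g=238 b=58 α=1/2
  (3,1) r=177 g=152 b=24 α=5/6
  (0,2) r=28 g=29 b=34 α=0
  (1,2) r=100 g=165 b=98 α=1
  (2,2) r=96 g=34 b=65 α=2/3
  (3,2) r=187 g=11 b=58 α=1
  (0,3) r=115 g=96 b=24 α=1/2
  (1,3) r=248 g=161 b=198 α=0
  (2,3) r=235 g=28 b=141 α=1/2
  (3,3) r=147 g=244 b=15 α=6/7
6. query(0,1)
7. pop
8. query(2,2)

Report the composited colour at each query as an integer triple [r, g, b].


query (0,1) [L1,L2] — begin 0,0,0
L1 α=1/8: [4, 21/8, 87/8]
L2 α=2/3: [70, 773/24, 973/8]
→ [70, 32, 122]

(0,1) stack=L1,L2,L3,L4; from [0,0,0]:
L1 α=1/8: [4, 21/8, 87/8]
L2 α=2/3: [70, 773/24, 973/8]
L3 α=3/4: [115, 9053/96, 1501/32]
L4 α=1/6: [131, 47953/576, 10513/192]
rounded: [131, 83, 55]

at x=2,y=2 over L1,L2,L3:
L1 α=1/2: [80, 71, 65]
L2 α=1/2: [233/2, 126, 116]
L3 α=1/4: [847/8, 565/4, 415/4]
rounded: [106, 141, 104]


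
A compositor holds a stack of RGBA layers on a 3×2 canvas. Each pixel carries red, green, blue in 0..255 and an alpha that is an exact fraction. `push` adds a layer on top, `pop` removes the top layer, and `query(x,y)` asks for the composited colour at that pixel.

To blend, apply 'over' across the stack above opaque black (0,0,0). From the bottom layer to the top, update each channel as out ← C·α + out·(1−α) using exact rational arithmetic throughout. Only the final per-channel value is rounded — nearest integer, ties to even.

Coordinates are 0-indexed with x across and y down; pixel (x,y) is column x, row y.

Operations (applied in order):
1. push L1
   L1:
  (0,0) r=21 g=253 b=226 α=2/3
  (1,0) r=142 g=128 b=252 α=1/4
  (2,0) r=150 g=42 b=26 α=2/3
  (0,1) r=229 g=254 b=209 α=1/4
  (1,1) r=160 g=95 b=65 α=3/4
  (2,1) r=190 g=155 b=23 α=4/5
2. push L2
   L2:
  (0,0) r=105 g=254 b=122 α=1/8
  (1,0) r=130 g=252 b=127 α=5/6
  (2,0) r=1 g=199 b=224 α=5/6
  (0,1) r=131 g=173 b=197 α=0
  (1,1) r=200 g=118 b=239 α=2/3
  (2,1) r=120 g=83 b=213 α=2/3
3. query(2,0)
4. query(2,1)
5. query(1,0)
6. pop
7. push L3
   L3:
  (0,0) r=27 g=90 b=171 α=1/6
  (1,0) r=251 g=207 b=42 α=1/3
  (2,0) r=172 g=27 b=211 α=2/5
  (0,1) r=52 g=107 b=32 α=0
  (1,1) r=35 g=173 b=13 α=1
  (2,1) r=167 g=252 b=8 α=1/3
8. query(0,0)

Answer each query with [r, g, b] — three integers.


query (2,0) [L1,L2] — begin 0,0,0
after L1 α=2/3: [100, 28, 52/3]
after L2 α=5/6: [35/2, 341/2, 1706/9]
= [18, 170, 190]

query (2,1) [L1,L2] — begin 0,0,0
+L1 (α=4/5) → [152, 124, 92/5]
+L2 (α=2/3) → [392/3, 290/3, 2222/15]
→ [131, 97, 148]

(1,0) stack=L1,L2; from [0,0,0]:
+L1 (α=1/4) → [71/2, 32, 63]
+L2 (α=5/6) → [457/4, 646/3, 349/3]
rounded: [114, 215, 116]

query (0,0) [L1,L3] — begin 0,0,0
after L1 α=2/3: [14, 506/3, 452/3]
after L3 α=1/6: [97/6, 1400/9, 2773/18]
= [16, 156, 154]


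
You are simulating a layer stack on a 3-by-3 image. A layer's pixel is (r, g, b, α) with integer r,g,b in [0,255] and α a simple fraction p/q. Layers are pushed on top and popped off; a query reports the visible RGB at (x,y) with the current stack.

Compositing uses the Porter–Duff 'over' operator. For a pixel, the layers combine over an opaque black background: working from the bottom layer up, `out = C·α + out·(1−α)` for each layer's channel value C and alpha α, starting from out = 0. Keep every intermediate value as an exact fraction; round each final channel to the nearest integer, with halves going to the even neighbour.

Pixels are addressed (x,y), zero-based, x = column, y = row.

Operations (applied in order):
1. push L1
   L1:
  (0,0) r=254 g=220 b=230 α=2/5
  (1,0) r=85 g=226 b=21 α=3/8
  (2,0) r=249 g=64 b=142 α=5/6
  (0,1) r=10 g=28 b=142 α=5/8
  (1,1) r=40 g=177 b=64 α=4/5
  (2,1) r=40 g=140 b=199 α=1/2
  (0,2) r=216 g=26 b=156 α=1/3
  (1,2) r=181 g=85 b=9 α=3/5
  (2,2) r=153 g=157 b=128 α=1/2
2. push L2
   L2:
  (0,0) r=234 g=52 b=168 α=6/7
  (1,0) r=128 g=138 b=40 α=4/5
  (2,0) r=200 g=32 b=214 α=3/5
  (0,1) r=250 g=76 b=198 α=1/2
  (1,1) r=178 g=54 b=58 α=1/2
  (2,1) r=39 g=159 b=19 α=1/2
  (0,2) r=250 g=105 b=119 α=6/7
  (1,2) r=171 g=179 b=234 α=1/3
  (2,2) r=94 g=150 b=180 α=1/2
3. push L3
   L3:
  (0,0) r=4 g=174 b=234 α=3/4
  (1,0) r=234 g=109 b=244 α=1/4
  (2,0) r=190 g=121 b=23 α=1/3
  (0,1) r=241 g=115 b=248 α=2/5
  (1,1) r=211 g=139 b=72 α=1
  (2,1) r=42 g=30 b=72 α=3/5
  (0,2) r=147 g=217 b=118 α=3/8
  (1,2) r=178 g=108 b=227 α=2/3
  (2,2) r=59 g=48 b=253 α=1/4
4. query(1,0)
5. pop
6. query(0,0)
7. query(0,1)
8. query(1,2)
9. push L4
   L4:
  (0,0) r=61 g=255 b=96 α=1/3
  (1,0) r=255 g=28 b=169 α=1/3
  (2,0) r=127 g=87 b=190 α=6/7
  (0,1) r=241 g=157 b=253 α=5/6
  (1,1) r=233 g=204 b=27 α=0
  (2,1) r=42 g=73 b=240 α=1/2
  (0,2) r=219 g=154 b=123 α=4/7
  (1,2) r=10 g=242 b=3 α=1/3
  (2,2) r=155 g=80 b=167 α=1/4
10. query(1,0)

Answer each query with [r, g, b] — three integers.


query (1,0) [L1,L2,L3] — begin 0,0,0
after L1 α=3/8: [255/8, 339/4, 63/8]
after L2 α=4/5: [4351/40, 2547/20, 1343/40]
after L3 α=1/4: [22413/160, 9821/80, 13789/160]
rounded: [140, 123, 86]

at x=0,y=0 over L1,L2:
after L1 α=2/5: [508/5, 88, 92]
after L2 α=6/7: [7528/35, 400/7, 1100/7]
= [215, 57, 157]

at x=0,y=1 over L1,L2:
L1 α=5/8: [25/4, 35/2, 355/4]
L2 α=1/2: [1025/8, 187/4, 1147/8]
rounded: [128, 47, 143]

(1,2) stack=L1,L2; from [0,0,0]:
L1 α=3/5: [543/5, 51, 27/5]
L2 α=1/3: [647/5, 281/3, 408/5]
rounded: [129, 94, 82]

at x=1,y=0 over L1,L2,L4:
+L1 (α=3/8) → [255/8, 339/4, 63/8]
+L2 (α=4/5) → [4351/40, 2547/20, 1343/40]
+L4 (α=1/3) → [9451/60, 2827/30, 4723/60]
→ [158, 94, 79]


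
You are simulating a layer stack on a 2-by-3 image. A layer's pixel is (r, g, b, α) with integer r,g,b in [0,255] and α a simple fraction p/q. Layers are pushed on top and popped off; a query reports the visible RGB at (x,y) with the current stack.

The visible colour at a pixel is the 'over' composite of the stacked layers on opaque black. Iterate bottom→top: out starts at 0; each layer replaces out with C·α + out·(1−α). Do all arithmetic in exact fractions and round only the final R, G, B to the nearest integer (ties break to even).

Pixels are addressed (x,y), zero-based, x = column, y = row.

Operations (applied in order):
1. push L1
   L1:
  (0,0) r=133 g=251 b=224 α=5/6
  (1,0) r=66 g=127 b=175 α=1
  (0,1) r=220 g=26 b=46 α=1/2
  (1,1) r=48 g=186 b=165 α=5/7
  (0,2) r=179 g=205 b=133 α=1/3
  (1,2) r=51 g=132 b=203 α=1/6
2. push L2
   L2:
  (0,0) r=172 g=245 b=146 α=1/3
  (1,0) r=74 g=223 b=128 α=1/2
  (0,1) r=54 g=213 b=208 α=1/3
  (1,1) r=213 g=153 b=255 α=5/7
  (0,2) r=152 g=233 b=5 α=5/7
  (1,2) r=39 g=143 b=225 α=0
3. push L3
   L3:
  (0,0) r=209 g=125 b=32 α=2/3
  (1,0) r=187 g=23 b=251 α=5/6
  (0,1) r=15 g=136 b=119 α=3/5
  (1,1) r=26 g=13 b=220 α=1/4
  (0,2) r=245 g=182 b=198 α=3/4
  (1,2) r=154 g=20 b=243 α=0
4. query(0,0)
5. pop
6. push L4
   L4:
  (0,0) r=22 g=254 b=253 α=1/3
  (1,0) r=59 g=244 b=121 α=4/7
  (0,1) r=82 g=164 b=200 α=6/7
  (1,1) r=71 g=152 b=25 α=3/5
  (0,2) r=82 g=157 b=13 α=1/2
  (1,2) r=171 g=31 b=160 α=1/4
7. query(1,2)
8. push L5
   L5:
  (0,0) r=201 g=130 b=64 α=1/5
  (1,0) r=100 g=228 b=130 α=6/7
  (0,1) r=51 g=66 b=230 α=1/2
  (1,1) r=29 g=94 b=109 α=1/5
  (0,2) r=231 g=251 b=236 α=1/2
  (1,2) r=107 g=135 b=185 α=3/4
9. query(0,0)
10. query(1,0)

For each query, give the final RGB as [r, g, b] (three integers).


at x=0,y=0 over L1,L2,L3:
+L1 (α=5/6) → [665/6, 1255/6, 560/3]
+L2 (α=1/3) → [1181/9, 1990/9, 1558/9]
+L3 (α=2/3) → [4943/27, 4240/27, 2134/27]
→ [183, 157, 79]

at x=1,y=2 over L1,L2,L4:
+L1 (α=1/6) → [17/2, 22, 203/6]
+L2 (α=0) → [17/2, 22, 203/6]
+L4 (α=1/4) → [393/8, 97/4, 523/8]
rounded: [49, 24, 65]

query (0,0) [L1,L2,L4,L5] — begin 0,0,0
after L1 α=5/6: [665/6, 1255/6, 560/3]
after L2 α=1/3: [1181/9, 1990/9, 1558/9]
after L4 α=1/3: [2560/27, 6266/27, 5393/27]
after L5 α=1/5: [15667/135, 28574/135, 4660/27]
→ [116, 212, 173]

at x=1,y=0 over L1,L2,L4,L5:
after L1 α=1: [66, 127, 175]
after L2 α=1/2: [70, 175, 303/2]
after L4 α=4/7: [446/7, 1501/7, 1877/14]
after L5 α=6/7: [4646/49, 11077/49, 12797/98]
rounded: [95, 226, 131]
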